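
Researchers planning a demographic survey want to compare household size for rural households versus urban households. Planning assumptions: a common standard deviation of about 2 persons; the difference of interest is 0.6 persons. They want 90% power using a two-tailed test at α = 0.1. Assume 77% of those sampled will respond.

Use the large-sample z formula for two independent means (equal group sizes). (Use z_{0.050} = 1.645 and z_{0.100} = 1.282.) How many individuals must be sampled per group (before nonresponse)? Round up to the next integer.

n = 248 per group

n = (z_{α/2} + z_β)² · (σ₁² + σ₂²) / δ²
  = (1.645 + 1.282)² · (2·2² = 8) / 0.6²
  = 8.5673 · 8 / 0.36
  = 190.39
Adjust for 77% response: 190.39 / 0.77 = 247.25.
Round up → n = 248 per group.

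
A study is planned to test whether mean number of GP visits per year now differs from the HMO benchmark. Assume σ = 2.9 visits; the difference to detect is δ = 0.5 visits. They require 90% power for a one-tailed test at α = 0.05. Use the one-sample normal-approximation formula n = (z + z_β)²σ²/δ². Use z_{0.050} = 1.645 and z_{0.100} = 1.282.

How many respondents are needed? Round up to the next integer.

n = (z_α + z_β)² · σ² / δ²
  = (1.645 + 1.282)² · 2.9² / 0.5²
  = 8.5673 · 8.41 / 0.25
  = 288.20
Round up → n = 289.

n = 289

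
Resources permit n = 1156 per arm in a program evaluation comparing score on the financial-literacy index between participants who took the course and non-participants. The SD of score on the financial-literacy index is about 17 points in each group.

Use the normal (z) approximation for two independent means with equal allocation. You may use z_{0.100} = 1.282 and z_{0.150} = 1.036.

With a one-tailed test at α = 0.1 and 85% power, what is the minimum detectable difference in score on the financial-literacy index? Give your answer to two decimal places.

Minimum detectable difference ≈ 1.64 points

δ = (z_α + z_β) · √((σ₁²+σ₂²)/n)
  = (1.282 + 1.036) · √(578/1156)
  = 2.318 · √0.5
  = 2.318 · 0.7071
  = 1.6391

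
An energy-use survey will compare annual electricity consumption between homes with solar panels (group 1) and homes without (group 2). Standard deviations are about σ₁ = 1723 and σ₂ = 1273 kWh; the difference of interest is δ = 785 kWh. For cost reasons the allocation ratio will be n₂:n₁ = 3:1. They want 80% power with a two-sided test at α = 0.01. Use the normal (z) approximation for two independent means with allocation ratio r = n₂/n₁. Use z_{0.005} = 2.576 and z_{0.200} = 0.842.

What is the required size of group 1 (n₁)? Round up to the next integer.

n₁ = (z_{α/2} + z_β)² · (σ₁² + σ₂²/r) / δ²
   = (2.576 + 0.842)² · (1723² + 1273²/3) / 785²
   = 11.6827 · (2968729 + 540176.3) / 616225
   = 11.6827 · 3508905.3 / 616225
   = 66.52
Round up → n₁ = 67; n₂ = r·n₁ = 3 × 67 = 201.

n₁ = 67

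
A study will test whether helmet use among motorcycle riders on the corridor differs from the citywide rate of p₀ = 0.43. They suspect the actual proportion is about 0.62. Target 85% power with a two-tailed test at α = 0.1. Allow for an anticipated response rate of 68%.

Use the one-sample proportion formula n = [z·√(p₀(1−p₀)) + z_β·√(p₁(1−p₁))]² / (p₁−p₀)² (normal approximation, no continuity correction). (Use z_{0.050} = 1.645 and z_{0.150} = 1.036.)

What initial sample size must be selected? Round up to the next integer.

n = [z_{α/2}·√(p₀q₀) + z_β·√(p₁q₁)]² / (p₁ − p₀)²
  = [1.645·√(0.43·0.57) + 1.036·√(0.62·0.38)]² / (0.19)²
  = [1.645·0.4951 + 1.036·0.4854]² / 0.0361
  = [1.3173]² / 0.0361
  = 48.07
Adjust for 68% response: 48.07 / 0.68 = 70.68.
Round up → n = 71.

n = 71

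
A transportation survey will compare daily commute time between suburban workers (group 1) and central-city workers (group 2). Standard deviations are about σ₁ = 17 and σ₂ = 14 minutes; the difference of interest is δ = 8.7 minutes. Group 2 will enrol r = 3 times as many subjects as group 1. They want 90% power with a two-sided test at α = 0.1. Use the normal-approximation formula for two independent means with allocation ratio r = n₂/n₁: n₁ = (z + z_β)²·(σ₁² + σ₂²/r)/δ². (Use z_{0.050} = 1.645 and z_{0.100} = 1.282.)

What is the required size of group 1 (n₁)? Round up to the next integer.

n₁ = 41

n₁ = (z_{α/2} + z_β)² · (σ₁² + σ₂²/r) / δ²
   = (1.645 + 1.282)² · (17² + 14²/3) / 8.7²
   = 8.5673 · (289 + 65.3333) / 75.69
   = 8.5673 · 354.3333 / 75.69
   = 40.11
Round up → n₁ = 41; n₂ = r·n₁ = 3 × 41 = 123.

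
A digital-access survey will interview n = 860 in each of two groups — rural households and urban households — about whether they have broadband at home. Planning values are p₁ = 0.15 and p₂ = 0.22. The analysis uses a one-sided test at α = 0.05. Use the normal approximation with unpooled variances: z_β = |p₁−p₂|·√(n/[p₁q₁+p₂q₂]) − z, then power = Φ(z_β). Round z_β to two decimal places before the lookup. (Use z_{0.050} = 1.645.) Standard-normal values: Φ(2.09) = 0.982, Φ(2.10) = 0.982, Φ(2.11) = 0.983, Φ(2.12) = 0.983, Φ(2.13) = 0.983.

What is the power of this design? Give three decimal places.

Power ≈ 0.983

z_β = |p₁−p₂|·√(n/[p₁q₁+p₂q₂]) − z_α
    = 0.07 · √(860/0.2991) − 1.645
    = 0.07 · 53.6218 − 1.645
    = 3.7535 − 1.645 = 2.1085 → 2.11
Power = Φ(2.11) = 0.983.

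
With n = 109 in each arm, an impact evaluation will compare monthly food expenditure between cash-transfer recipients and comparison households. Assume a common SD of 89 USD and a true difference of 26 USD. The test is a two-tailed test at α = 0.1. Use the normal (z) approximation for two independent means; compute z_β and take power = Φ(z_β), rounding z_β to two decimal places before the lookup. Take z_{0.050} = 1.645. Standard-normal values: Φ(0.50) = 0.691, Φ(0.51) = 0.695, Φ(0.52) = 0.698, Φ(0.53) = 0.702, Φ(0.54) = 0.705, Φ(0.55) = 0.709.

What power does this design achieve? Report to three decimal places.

Power ≈ 0.695

z_β = δ·√(n/(σ₁²+σ₂²)) − z_{α/2}
    = 26 · √(109/15842) − 1.645
    = 26 · 0.08295 − 1.645
    = 2.1567 − 1.645 = 0.5117 → 0.51
Power = Φ(0.51) = 0.695.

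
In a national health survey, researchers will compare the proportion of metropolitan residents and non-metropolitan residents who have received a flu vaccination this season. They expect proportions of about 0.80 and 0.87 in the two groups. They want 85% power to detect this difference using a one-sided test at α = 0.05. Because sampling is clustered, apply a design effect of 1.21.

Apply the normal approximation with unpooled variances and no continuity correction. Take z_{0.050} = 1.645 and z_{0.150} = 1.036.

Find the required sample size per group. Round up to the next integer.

n = 485 per group

n = (z_α + z_β)² · [p₁(1−p₁) + p₂(1−p₂)] / (p₁ − p₂)²
  = (1.645 + 1.036)² · (0.80·0.20 + 0.87·0.13) / (-0.07)²
  = (2.681)² · (0.1600 + 0.1131) / 0.0049
  = 7.1878 · 0.2731 / 0.0049
  = 400.61
Design effect: 1.21 × 400.61 = 484.74.
Round up → n = 485 per group.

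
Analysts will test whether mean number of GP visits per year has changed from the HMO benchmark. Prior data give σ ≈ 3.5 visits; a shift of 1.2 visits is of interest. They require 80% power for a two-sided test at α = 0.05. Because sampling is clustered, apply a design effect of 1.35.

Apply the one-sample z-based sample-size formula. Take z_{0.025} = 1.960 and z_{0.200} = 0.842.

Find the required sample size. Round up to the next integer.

n = (z_{α/2} + z_β)² · σ² / δ²
  = (1.960 + 0.842)² · 3.5² / 1.2²
  = 7.8512 · 12.25 / 1.44
  = 66.79
Design effect: 1.35 × 66.79 = 90.17.
Round up → n = 91.

n = 91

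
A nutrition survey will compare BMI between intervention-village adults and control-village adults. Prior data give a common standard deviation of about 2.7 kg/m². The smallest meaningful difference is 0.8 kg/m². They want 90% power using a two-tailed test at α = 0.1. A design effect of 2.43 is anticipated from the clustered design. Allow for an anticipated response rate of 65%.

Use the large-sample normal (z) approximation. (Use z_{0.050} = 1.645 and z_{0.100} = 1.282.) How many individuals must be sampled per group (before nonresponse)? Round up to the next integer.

n = 730 per group

n = (z_{α/2} + z_β)² · (σ₁² + σ₂²) / δ²
  = (1.645 + 1.282)² · (2·2.7² = 14.58) / 0.8²
  = 8.5673 · 14.58 / 0.64
  = 195.17
Design effect: 2.43 × 195.17 = 474.27.
Adjust for 65% response: 474.27 / 0.65 = 729.65.
Round up → n = 730 per group.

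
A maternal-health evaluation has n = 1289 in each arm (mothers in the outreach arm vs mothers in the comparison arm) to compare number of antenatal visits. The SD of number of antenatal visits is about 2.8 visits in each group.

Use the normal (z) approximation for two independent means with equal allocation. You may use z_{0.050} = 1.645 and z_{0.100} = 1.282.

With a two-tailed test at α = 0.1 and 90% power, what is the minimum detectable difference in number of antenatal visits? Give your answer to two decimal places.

Minimum detectable difference ≈ 0.32 visits

δ = (z_{α/2} + z_β) · √((σ₁²+σ₂²)/n)
  = (1.645 + 1.282) · √(15.68/1289)
  = 2.927 · √0.01216
  = 2.927 · 0.1103
  = 0.3228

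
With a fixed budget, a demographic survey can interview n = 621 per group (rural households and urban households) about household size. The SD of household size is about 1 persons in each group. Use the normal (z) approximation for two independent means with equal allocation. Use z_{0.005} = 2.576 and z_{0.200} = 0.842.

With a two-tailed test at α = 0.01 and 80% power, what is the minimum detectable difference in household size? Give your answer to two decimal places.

δ = (z_{α/2} + z_β) · √((σ₁²+σ₂²)/n)
  = (2.576 + 0.842) · √(2/621)
  = 3.418 · √0.00322
  = 3.418 · 0.0568
  = 0.1940

Minimum detectable difference ≈ 0.19 persons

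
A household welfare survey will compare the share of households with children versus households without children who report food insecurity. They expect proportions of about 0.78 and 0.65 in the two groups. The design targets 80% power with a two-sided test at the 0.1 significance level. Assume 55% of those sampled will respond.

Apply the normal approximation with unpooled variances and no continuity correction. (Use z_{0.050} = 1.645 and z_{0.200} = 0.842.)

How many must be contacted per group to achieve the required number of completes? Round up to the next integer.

n = (z_{α/2} + z_β)² · [p₁(1−p₁) + p₂(1−p₂)] / (p₁ − p₂)²
  = (1.645 + 0.842)² · (0.78·0.22 + 0.65·0.35) / (0.13)²
  = (2.487)² · (0.1716 + 0.2275) / 0.0169
  = 6.1852 · 0.3991 / 0.0169
  = 146.07
Adjust for 55% response: 146.07 / 0.55 = 265.57.
Round up → n = 266 per group.

n = 266 per group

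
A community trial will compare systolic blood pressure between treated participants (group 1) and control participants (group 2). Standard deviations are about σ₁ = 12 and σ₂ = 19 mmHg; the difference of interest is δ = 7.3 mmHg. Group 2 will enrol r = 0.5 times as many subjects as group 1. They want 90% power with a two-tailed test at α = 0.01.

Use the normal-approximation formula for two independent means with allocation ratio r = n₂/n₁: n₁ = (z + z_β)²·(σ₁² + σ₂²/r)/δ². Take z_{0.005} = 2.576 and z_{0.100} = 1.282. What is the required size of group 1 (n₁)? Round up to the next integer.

n₁ = (z_{α/2} + z_β)² · (σ₁² + σ₂²/r) / δ²
   = (2.576 + 1.282)² · (12² + 19²/0.5) / 7.3²
   = 14.8842 · (144 + 722) / 53.29
   = 14.8842 · 866 / 53.29
   = 241.88
Round up → n₁ = 242; n₂ = r·n₁ = 0.5 × 242 = 121.

n₁ = 242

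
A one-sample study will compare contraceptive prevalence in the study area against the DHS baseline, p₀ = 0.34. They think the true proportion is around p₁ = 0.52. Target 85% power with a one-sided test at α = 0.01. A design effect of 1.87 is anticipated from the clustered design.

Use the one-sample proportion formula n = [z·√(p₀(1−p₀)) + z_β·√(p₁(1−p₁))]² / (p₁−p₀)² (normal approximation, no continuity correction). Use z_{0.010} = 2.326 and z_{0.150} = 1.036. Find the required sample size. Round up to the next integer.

n = 152

n = [z_α·√(p₀q₀) + z_β·√(p₁q₁)]² / (p₁ − p₀)²
  = [2.326·√(0.34·0.66) + 1.036·√(0.52·0.48)]² / (0.18)²
  = [2.326·0.4737 + 1.036·0.4996]² / 0.0324
  = [1.6194]² / 0.0324
  = 80.94
Design effect: 1.87 × 80.94 = 151.36.
Round up → n = 152.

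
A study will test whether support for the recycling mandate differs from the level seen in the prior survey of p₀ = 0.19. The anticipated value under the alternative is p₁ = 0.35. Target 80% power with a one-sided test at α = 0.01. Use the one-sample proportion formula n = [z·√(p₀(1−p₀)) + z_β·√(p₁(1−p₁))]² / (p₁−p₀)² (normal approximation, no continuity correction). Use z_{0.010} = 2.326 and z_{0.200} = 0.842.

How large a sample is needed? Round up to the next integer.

n = [z_α·√(p₀q₀) + z_β·√(p₁q₁)]² / (p₁ − p₀)²
  = [2.326·√(0.19·0.81) + 0.842·√(0.35·0.65)]² / (0.16)²
  = [2.326·0.3923 + 0.842·0.4770]² / 0.0256
  = [1.3141]² / 0.0256
  = 67.46
Round up → n = 68.

n = 68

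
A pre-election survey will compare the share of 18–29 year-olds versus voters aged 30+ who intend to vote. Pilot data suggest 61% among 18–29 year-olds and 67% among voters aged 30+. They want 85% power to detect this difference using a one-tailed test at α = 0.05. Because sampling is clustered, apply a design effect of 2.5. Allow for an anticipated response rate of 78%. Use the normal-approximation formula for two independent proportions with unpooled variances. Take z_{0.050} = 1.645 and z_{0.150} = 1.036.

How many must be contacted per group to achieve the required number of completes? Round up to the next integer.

n = 2938 per group

n = (z_α + z_β)² · [p₁(1−p₁) + p₂(1−p₂)] / (p₁ − p₂)²
  = (1.645 + 1.036)² · (0.61·0.39 + 0.67·0.33) / (-0.06)²
  = (2.681)² · (0.2379 + 0.2211) / 0.0036
  = 7.1878 · 0.4590 / 0.0036
  = 916.44
Design effect: 2.5 × 916.44 = 2291.10.
Adjust for 78% response: 2291.10 / 0.78 = 2937.31.
Round up → n = 2938 per group.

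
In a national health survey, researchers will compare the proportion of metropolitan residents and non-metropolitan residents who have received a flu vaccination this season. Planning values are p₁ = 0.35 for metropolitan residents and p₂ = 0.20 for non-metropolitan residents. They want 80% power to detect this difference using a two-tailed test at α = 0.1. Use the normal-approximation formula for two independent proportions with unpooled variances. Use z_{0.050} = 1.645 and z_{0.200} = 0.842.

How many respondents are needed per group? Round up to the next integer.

n = (z_{α/2} + z_β)² · [p₁(1−p₁) + p₂(1−p₂)] / (p₁ − p₂)²
  = (1.645 + 0.842)² · (0.35·0.65 + 0.20·0.80) / (0.15)²
  = (2.487)² · (0.2275 + 0.1600) / 0.0225
  = 6.1852 · 0.3875 / 0.0225
  = 106.52
Round up → n = 107 per group.

n = 107 per group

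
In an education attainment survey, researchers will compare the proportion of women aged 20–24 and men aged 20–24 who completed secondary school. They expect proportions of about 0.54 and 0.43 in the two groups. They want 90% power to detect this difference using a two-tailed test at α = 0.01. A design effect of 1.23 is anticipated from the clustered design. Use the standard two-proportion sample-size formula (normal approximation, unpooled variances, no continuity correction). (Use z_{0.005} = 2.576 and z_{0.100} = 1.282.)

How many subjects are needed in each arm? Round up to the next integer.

n = 747 per group

n = (z_{α/2} + z_β)² · [p₁(1−p₁) + p₂(1−p₂)] / (p₁ − p₂)²
  = (2.576 + 1.282)² · (0.54·0.46 + 0.43·0.57) / (0.11)²
  = (3.858)² · (0.2484 + 0.2451) / 0.0121
  = 14.8842 · 0.4935 / 0.0121
  = 607.05
Design effect: 1.23 × 607.05 = 746.67.
Round up → n = 747 per group.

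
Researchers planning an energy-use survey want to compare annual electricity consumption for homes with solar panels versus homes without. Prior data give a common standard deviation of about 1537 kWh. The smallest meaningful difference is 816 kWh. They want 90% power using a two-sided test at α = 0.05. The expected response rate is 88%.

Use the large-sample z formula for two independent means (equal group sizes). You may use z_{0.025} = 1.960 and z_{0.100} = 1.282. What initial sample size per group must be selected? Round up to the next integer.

n = (z_{α/2} + z_β)² · (σ₁² + σ₂²) / δ²
  = (1.960 + 1.282)² · (2·1537² = 4724738) / 816²
  = 10.5106 · 4724738 / 665856
  = 74.58
Adjust for 88% response: 74.58 / 0.88 = 84.75.
Round up → n = 85 per group.

n = 85 per group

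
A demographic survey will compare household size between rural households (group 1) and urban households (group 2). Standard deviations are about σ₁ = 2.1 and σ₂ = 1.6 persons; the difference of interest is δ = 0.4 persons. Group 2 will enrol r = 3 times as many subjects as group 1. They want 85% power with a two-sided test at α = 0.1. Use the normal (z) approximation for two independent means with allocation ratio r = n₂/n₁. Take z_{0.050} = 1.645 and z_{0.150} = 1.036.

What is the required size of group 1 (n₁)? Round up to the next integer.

n₁ = 237

n₁ = (z_{α/2} + z_β)² · (σ₁² + σ₂²/r) / δ²
   = (1.645 + 1.036)² · (2.1² + 1.6²/3) / 0.4²
   = 7.1878 · (4.41 + 0.85333) / 0.16
   = 7.1878 · 5.2633 / 0.16
   = 236.45
Round up → n₁ = 237; n₂ = r·n₁ = 3 × 237 = 711.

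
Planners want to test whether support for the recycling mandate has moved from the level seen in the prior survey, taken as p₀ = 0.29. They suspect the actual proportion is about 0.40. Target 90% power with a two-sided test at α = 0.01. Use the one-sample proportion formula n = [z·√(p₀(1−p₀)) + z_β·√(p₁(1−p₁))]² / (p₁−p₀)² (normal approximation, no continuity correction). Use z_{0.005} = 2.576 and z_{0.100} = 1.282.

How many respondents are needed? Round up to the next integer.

n = 267

n = [z_{α/2}·√(p₀q₀) + z_β·√(p₁q₁)]² / (p₁ − p₀)²
  = [2.576·√(0.29·0.71) + 1.282·√(0.40·0.60)]² / (0.11)²
  = [2.576·0.4538 + 1.282·0.4899]² / 0.0121
  = [1.7969]² / 0.0121
  = 266.86
Round up → n = 267.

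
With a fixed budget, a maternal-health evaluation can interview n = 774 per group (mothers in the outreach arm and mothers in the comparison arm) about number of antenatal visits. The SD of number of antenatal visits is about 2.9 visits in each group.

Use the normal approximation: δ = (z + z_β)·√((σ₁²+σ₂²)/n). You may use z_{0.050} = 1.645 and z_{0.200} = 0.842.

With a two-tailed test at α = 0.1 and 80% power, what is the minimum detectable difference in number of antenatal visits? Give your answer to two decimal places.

Minimum detectable difference ≈ 0.37 visits

δ = (z_{α/2} + z_β) · √((σ₁²+σ₂²)/n)
  = (1.645 + 0.842) · √(16.82/774)
  = 2.487 · √0.02173
  = 2.487 · 0.1474
  = 0.3666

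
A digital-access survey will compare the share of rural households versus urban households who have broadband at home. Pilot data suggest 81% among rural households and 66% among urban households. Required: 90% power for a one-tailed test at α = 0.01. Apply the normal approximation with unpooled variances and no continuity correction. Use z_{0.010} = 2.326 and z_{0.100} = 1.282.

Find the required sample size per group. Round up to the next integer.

n = (z_α + z_β)² · [p₁(1−p₁) + p₂(1−p₂)] / (p₁ − p₂)²
  = (2.326 + 1.282)² · (0.81·0.19 + 0.66·0.34) / (0.15)²
  = (3.608)² · (0.1539 + 0.2244) / 0.0225
  = 13.0177 · 0.3783 / 0.0225
  = 218.87
Round up → n = 219 per group.

n = 219 per group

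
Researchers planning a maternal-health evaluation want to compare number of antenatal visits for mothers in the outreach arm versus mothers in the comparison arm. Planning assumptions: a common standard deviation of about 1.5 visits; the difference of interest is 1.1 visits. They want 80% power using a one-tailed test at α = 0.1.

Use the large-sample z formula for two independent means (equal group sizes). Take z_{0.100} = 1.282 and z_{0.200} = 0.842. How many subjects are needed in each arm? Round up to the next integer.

n = 17 per group

n = (z_α + z_β)² · (σ₁² + σ₂²) / δ²
  = (1.282 + 0.842)² · (2·1.5² = 4.5) / 1.1²
  = 4.5114 · 4.5 / 1.21
  = 16.78
Round up → n = 17 per group.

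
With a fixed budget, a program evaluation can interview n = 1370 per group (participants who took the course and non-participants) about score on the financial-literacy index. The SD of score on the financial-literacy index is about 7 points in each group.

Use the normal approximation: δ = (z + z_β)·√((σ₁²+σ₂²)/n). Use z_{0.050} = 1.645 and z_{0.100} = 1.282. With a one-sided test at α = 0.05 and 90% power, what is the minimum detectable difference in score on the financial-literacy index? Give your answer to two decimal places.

δ = (z_α + z_β) · √((σ₁²+σ₂²)/n)
  = (1.645 + 1.282) · √(98/1370)
  = 2.927 · √0.07153
  = 2.927 · 0.2675
  = 0.7828

Minimum detectable difference ≈ 0.78 points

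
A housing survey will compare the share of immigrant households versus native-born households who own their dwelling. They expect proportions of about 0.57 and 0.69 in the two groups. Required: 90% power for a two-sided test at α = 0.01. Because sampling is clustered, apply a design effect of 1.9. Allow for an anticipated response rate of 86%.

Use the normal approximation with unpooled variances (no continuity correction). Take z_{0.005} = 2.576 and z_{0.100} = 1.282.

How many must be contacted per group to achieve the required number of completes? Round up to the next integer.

n = (z_{α/2} + z_β)² · [p₁(1−p₁) + p₂(1−p₂)] / (p₁ − p₂)²
  = (2.576 + 1.282)² · (0.57·0.43 + 0.69·0.31) / (-0.12)²
  = (3.858)² · (0.2451 + 0.2139) / 0.0144
  = 14.8842 · 0.4590 / 0.0144
  = 474.43
Design effect: 1.9 × 474.43 = 901.42.
Adjust for 86% response: 901.42 / 0.86 = 1048.17.
Round up → n = 1049 per group.

n = 1049 per group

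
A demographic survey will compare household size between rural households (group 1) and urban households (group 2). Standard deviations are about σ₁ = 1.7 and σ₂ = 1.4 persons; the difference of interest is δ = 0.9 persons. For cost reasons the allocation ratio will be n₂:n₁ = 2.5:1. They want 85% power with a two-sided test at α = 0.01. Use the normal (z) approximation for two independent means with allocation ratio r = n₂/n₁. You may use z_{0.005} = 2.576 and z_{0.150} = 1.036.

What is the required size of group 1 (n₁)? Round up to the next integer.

n₁ = (z_{α/2} + z_β)² · (σ₁² + σ₂²/r) / δ²
   = (2.576 + 1.036)² · (1.7² + 1.4²/2.5) / 0.9²
   = 13.0465 · (2.89 + 0.784) / 0.81
   = 13.0465 · 3.674 / 0.81
   = 59.18
Round up → n₁ = 60; n₂ = r·n₁ = 2.5 × 60 = 150.

n₁ = 60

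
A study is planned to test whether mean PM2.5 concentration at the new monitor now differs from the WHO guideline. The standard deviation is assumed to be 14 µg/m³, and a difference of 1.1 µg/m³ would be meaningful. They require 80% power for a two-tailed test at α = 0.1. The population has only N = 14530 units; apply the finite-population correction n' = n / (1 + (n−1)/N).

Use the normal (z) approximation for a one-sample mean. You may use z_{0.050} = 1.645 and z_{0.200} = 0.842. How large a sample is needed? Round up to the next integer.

n = 938

n = (z_{α/2} + z_β)² · σ² / δ²
  = (1.645 + 0.842)² · 14² / 1.1²
  = 6.1852 · 196 / 1.21
  = 1001.90
Finite-population correction (N = 14530): 1001.90 / (1 + (1001.90 − 1)/14530) = 937.33.
Round up → n = 938.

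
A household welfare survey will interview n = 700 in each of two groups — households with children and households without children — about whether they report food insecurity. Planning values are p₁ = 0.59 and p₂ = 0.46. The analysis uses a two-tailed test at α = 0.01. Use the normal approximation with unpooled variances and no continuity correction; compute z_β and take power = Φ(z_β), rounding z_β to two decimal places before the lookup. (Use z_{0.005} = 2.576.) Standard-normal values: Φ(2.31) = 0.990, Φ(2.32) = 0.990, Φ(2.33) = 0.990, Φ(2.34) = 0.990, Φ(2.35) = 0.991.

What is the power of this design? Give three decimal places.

z_β = |p₁−p₂|·√(n/[p₁q₁+p₂q₂]) − z_{α/2}
    = 0.13 · √(700/0.4903) − 2.576
    = 0.13 · 37.7849 − 2.576
    = 4.9120 − 2.576 = 2.3360 → 2.34
Power = Φ(2.34) = 0.990.

Power ≈ 0.990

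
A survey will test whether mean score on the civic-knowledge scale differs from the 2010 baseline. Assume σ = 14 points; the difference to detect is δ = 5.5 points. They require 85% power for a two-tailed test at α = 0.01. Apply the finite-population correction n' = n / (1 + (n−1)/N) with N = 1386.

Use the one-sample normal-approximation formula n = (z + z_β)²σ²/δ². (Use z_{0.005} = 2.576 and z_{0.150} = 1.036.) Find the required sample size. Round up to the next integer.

n = (z_{α/2} + z_β)² · σ² / δ²
  = (2.576 + 1.036)² · 14² / 5.5²
  = 13.0465 · 196 / 30.25
  = 84.53
Finite-population correction (N = 1386): 84.53 / (1 + (84.53 − 1)/1386) = 79.73.
Round up → n = 80.

n = 80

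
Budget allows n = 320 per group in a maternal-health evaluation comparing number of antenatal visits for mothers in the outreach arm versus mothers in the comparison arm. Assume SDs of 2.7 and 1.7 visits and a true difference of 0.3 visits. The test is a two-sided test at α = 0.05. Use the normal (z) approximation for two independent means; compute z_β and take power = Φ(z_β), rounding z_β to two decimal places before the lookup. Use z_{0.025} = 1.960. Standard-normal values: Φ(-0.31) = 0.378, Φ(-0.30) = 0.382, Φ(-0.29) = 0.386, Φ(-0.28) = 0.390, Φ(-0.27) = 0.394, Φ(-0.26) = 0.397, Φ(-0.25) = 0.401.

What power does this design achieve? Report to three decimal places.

Power ≈ 0.390

z_β = δ·√(n/(σ₁²+σ₂²)) − z_{α/2}
    = 0.3 · √(320/10.18) − 1.960
    = 0.3 · 5.60662 − 1.960
    = 1.6820 − 1.960 = -0.2780 → -0.28
Power = Φ(-0.28) = 0.390.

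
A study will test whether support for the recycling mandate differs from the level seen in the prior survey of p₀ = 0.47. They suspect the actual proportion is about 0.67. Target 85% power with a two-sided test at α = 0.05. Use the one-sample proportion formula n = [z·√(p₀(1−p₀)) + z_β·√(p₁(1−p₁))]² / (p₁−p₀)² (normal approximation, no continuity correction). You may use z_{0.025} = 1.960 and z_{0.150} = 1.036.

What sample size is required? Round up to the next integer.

n = [z_{α/2}·√(p₀q₀) + z_β·√(p₁q₁)]² / (p₁ − p₀)²
  = [1.960·√(0.47·0.53) + 1.036·√(0.67·0.33)]² / (0.20)²
  = [1.960·0.4991 + 1.036·0.4702]² / 0.0400
  = [1.4654]² / 0.0400
  = 53.68
Round up → n = 54.

n = 54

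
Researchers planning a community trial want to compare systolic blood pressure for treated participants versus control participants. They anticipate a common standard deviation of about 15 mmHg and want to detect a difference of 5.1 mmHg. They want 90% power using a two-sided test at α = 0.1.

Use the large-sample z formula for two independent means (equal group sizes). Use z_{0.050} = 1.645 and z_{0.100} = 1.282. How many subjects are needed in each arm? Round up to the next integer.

n = 149 per group

n = (z_{α/2} + z_β)² · (σ₁² + σ₂²) / δ²
  = (1.645 + 1.282)² · (2·15² = 450) / 5.1²
  = 8.5673 · 450 / 26.01
  = 148.22
Round up → n = 149 per group.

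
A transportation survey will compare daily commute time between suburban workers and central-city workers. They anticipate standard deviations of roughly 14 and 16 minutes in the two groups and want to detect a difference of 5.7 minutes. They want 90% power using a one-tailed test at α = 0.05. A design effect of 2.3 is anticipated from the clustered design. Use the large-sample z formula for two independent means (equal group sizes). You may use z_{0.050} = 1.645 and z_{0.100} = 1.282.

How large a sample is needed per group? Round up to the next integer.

n = 275 per group

n = (z_α + z_β)² · (σ₁² + σ₂²) / δ²
  = (1.645 + 1.282)² · (14² + 16² = 452) / 5.7²
  = 8.5673 · 452 / 32.49
  = 119.19
Design effect: 2.3 × 119.19 = 274.13.
Round up → n = 275 per group.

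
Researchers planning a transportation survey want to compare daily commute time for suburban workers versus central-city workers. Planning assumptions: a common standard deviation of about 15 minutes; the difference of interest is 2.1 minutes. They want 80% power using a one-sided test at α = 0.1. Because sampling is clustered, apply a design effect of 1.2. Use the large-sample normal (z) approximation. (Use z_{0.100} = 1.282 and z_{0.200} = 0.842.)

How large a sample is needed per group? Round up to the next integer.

n = (z_α + z_β)² · (σ₁² + σ₂²) / δ²
  = (1.282 + 0.842)² · (2·15² = 450) / 2.1²
  = 4.5114 · 450 / 4.41
  = 460.34
Design effect: 1.2 × 460.34 = 552.41.
Round up → n = 553 per group.

n = 553 per group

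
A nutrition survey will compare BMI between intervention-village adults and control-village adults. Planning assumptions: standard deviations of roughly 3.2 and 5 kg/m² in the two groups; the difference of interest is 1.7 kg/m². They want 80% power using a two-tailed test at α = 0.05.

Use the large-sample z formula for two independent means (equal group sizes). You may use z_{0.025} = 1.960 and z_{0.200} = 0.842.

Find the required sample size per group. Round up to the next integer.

n = (z_{α/2} + z_β)² · (σ₁² + σ₂²) / δ²
  = (1.960 + 0.842)² · (3.2² + 5² = 35.24) / 1.7²
  = 7.8512 · 35.24 / 2.89
  = 95.74
Round up → n = 96 per group.

n = 96 per group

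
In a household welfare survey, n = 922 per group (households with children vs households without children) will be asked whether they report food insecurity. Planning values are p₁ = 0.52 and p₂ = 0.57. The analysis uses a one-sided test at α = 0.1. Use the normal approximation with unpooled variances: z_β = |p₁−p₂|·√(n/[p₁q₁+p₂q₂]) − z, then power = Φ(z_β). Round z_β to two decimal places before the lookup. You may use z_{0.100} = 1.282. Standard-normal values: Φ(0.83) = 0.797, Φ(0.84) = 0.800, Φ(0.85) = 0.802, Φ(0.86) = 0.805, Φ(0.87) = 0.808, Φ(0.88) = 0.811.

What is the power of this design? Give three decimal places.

z_β = |p₁−p₂|·√(n/[p₁q₁+p₂q₂]) − z_α
    = 0.05 · √(922/0.4947) − 1.282
    = 0.05 · 43.1712 − 1.282
    = 2.1586 − 1.282 = 0.8766 → 0.88
Power = Φ(0.88) = 0.811.

Power ≈ 0.811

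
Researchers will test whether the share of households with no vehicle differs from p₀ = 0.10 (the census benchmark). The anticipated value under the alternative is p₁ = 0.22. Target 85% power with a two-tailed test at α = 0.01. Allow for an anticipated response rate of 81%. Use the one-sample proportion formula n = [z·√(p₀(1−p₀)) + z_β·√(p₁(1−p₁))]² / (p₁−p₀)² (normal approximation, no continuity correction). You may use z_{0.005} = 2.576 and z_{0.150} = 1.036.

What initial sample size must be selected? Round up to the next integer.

n = [z_{α/2}·√(p₀q₀) + z_β·√(p₁q₁)]² / (p₁ − p₀)²
  = [2.576·√(0.10·0.90) + 1.036·√(0.22·0.78)]² / (0.12)²
  = [2.576·0.3000 + 1.036·0.4142]² / 0.0144
  = [1.2020]² / 0.0144
  = 100.33
Adjust for 81% response: 100.33 / 0.81 = 123.86.
Round up → n = 124.

n = 124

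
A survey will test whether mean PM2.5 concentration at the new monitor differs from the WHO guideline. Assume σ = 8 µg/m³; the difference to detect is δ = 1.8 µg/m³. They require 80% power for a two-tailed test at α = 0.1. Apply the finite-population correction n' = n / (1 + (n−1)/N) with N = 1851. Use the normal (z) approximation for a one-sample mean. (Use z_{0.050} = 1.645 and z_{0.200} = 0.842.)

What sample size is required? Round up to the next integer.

n = 115

n = (z_{α/2} + z_β)² · σ² / δ²
  = (1.645 + 0.842)² · 8² / 1.8²
  = 6.1852 · 64 / 3.24
  = 122.18
Finite-population correction (N = 1851): 122.18 / (1 + (122.18 − 1)/1851) = 114.67.
Round up → n = 115.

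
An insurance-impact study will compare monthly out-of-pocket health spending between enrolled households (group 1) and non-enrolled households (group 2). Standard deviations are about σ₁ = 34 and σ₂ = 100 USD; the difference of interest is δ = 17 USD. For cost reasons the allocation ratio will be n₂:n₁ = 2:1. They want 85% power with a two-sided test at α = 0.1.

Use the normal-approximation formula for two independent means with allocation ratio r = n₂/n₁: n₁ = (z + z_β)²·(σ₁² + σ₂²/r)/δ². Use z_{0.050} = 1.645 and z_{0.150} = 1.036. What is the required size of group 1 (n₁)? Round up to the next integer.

n₁ = 154

n₁ = (z_{α/2} + z_β)² · (σ₁² + σ₂²/r) / δ²
   = (1.645 + 1.036)² · (34² + 100²/2) / 17²
   = 7.1878 · (1156 + 5000) / 289
   = 7.1878 · 6156 / 289
   = 153.11
Round up → n₁ = 154; n₂ = r·n₁ = 2 × 154 = 308.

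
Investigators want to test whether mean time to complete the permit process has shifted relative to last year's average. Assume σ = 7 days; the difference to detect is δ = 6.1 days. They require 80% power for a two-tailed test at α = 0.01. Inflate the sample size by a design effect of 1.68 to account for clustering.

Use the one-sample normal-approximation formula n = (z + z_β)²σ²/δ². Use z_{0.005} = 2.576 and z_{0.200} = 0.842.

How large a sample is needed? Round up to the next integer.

n = 26

n = (z_{α/2} + z_β)² · σ² / δ²
  = (2.576 + 0.842)² · 7² / 6.1²
  = 11.6827 · 49 / 37.21
  = 15.38
Design effect: 1.68 × 15.38 = 25.85.
Round up → n = 26.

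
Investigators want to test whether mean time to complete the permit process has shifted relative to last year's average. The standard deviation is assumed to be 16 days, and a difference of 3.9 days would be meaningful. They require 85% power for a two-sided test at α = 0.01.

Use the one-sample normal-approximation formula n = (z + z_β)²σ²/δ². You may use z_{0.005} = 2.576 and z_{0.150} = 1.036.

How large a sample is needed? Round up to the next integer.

n = 220

n = (z_{α/2} + z_β)² · σ² / δ²
  = (2.576 + 1.036)² · 16² / 3.9²
  = 13.0465 · 256 / 15.21
  = 219.59
Round up → n = 220.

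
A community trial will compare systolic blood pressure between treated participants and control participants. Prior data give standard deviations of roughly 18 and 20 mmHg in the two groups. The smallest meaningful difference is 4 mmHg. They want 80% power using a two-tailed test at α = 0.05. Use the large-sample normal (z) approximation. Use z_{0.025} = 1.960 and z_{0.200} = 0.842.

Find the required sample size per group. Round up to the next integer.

n = (z_{α/2} + z_β)² · (σ₁² + σ₂²) / δ²
  = (1.960 + 0.842)² · (18² + 20² = 724) / 4²
  = 7.8512 · 724 / 16
  = 355.27
Round up → n = 356 per group.

n = 356 per group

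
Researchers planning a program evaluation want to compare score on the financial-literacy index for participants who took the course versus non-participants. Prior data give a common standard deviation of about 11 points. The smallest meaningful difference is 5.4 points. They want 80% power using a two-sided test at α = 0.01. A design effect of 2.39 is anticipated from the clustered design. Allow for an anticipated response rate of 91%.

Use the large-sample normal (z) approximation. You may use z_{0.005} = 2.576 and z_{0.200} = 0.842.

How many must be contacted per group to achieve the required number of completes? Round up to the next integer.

n = 255 per group

n = (z_{α/2} + z_β)² · (σ₁² + σ₂²) / δ²
  = (2.576 + 0.842)² · (2·11² = 242) / 5.4²
  = 11.6827 · 242 / 29.16
  = 96.96
Design effect: 2.39 × 96.96 = 231.72.
Adjust for 91% response: 231.72 / 0.91 = 254.64.
Round up → n = 255 per group.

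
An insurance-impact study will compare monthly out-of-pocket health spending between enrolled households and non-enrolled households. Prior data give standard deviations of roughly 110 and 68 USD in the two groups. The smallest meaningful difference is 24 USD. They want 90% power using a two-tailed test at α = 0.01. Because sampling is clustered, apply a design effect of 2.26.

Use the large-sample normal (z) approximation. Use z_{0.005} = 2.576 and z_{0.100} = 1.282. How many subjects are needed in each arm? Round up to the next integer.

n = 977 per group

n = (z_{α/2} + z_β)² · (σ₁² + σ₂²) / δ²
  = (2.576 + 1.282)² · (110² + 68² = 16724) / 24²
  = 14.8842 · 16724 / 576
  = 432.16
Design effect: 2.26 × 432.16 = 976.68.
Round up → n = 977 per group.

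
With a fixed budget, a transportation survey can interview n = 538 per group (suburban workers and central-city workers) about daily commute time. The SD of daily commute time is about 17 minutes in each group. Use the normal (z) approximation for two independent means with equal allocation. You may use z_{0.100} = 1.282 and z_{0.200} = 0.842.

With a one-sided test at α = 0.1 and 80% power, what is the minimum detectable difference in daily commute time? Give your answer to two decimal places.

Minimum detectable difference ≈ 2.20 minutes

δ = (z_α + z_β) · √((σ₁²+σ₂²)/n)
  = (1.282 + 0.842) · √(578/538)
  = 2.124 · √1.0743
  = 2.124 · 1.0365
  = 2.2015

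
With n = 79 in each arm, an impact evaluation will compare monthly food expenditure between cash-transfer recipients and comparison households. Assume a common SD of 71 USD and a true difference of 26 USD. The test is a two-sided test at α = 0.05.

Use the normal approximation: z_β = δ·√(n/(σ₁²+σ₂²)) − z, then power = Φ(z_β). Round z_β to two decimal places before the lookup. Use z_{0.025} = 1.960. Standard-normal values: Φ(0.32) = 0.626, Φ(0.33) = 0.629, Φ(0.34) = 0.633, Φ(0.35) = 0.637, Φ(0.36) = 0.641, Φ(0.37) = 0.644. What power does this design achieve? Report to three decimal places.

Power ≈ 0.633

z_β = δ·√(n/(σ₁²+σ₂²)) − z_{α/2}
    = 26 · √(79/10082) − 1.960
    = 26 · 0.08852 − 1.960
    = 2.3015 − 1.960 = 0.3415 → 0.34
Power = Φ(0.34) = 0.633.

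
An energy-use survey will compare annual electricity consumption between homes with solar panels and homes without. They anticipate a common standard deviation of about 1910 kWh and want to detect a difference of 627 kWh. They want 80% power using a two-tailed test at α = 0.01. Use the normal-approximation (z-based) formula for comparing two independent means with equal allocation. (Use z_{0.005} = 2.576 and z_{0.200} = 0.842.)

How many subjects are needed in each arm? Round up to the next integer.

n = 217 per group

n = (z_{α/2} + z_β)² · (σ₁² + σ₂²) / δ²
  = (2.576 + 0.842)² · (2·1910² = 7296200) / 627²
  = 11.6827 · 7296200 / 393129
  = 216.82
Round up → n = 217 per group.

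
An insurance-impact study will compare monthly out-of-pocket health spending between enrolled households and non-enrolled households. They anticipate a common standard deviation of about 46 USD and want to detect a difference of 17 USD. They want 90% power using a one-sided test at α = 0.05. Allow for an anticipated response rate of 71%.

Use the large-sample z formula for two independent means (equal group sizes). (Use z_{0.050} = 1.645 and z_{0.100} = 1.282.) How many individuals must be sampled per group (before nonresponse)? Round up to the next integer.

n = (z_α + z_β)² · (σ₁² + σ₂²) / δ²
  = (1.645 + 1.282)² · (2·46² = 4232) / 17²
  = 8.5673 · 4232 / 289
  = 125.46
Adjust for 71% response: 125.46 / 0.71 = 176.70.
Round up → n = 177 per group.

n = 177 per group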